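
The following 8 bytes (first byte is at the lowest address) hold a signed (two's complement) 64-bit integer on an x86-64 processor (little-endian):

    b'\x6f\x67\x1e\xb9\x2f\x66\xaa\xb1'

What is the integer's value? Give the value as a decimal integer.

-5644586827800221841

In little-endian order the low byte comes first in memory.
Reassemble most-significant byte first: B1 AA 66 2F B9 1E 67 6F → 0xB1AA662FB91E676F.
Top bit is set, so as a signed 64-bit value this is 0xB1AA662FB91E676F − 2^64 = -5644586827800221841.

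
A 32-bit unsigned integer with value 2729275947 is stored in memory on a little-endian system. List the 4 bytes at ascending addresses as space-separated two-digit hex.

2729275947 in hexadecimal, padded to 32 bits, is 0xA2AD722B.
Split into bytes (most-significant first): A2 AD 72 2B.
Little-endian: lowest address holds the least-significant byte.
So at ascending addresses the bytes are 2B 72 AD A2.

2B 72 AD A2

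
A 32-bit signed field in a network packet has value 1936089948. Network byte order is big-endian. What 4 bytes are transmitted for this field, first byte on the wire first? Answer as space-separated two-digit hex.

73 66 63 5C

1936089948 in hexadecimal, padded to 32 bits, is 0x7366635C.
Split into bytes (most-significant first): 73 66 63 5C.
Big-endian stores the most-significant byte at the lowest address.
So the memory order matches the most-significant-first order: 73 66 63 5C.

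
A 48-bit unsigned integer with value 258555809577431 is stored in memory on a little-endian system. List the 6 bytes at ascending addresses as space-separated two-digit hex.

D7 39 2F B7 27 EB

258555809577431 in hexadecimal, padded to 48 bits, is 0xEB27B72F39D7.
Split into bytes (most-significant first): EB 27 B7 2F 39 D7.
In little-endian order the low byte comes first in memory.
So at ascending addresses the bytes are D7 39 2F B7 27 EB.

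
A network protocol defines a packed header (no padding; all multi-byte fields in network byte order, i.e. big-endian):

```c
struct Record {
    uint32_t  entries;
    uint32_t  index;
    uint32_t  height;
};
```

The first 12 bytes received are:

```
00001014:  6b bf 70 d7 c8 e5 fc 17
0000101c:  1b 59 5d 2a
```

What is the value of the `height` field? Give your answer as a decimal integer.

458841386

`height` follows `entries` (4 B), `index` (4 B), so it starts at offset 4 + 4 = 8 and occupies 4 bytes.
Bytes at offsets 8..11: 1B 59 5D 2A.
In big-endian order the high byte comes first in memory.
The bytes are already most-significant first: 0x1B595D2A.
0x1B595D2A = 458841386.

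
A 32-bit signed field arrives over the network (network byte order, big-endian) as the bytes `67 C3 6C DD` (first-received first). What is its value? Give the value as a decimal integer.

1740860637

In big-endian order the high byte comes first in memory.
The bytes are already most-significant first: 0x67C36CDD.
0x67C36CDD = 1740860637.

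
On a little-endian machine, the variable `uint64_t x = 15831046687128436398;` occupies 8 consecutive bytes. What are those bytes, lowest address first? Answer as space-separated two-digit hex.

AE 3E EA E0 15 2D B3 DB

15831046687128436398 in hexadecimal, padded to 64 bits, is 0xDBB32D15E0EA3EAE.
Split into bytes (most-significant first): DB B3 2D 15 E0 EA 3E AE.
In little-endian order the low byte comes first in memory.
So at ascending addresses the bytes are AE 3E EA E0 15 2D B3 DB.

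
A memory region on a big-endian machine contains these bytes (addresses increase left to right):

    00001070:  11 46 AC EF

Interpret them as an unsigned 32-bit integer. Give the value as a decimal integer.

289844463

In big-endian order the high byte comes first in memory.
The bytes are already most-significant first: 0x1146ACEF.
0x1146ACEF = 289844463.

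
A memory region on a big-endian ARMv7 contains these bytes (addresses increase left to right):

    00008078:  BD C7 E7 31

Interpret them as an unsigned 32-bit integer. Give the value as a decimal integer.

In big-endian order the high byte comes first in memory.
The bytes are already most-significant first: 0xBDC7E731.
0xBDC7E731 = 3183994673.

3183994673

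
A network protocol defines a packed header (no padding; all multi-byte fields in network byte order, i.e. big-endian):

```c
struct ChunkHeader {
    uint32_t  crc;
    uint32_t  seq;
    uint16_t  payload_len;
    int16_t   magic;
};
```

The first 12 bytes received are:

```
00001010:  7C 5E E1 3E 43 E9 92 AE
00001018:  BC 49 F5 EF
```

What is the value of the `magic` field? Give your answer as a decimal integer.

`magic` follows `crc` (4 B), `seq` (4 B), `payload_len` (2 B), so it starts at offset 4 + 4 + 2 = 10 and occupies 2 bytes.
Bytes at offsets 10..11: F5 EF.
In big-endian order the high byte comes first in memory.
The bytes are already most-significant first: 0xF5EF.
Top bit is set, so as a signed 16-bit value this is 0xF5EF − 2^16 = -2577.

-2577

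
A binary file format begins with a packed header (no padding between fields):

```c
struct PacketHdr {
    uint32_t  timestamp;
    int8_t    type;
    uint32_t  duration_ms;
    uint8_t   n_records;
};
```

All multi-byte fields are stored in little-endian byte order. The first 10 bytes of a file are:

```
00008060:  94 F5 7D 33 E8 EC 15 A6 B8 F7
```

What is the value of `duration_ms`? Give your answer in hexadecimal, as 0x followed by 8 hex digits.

`duration_ms` follows `timestamp` (4 B), `type` (1 B), so it starts at offset 4 + 1 = 5 and occupies 4 bytes.
Bytes at offsets 5..8: EC 15 A6 B8.
Little-endian: lowest address holds the least-significant byte.
Reassemble most-significant byte first: B8 A6 15 EC → 0xB8A615EC.

0xB8A615EC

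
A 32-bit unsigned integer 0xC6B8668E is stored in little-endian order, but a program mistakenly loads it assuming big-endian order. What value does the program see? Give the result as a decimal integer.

2389096646

Stored little-endian, the bytes at ascending addresses are 8E 66 B8 C6.
Read back as big-endian, the last byte is least significant, giving 0x8E66B8C6.
0x8E66B8C6 = 2389096646.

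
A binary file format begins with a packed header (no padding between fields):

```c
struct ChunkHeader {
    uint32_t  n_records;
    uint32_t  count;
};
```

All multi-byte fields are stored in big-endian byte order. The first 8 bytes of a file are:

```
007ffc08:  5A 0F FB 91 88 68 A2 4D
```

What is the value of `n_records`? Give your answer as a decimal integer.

1510996881

`n_records` is the first field, at byte offset 0, occupying 4 bytes.
Bytes at offsets 0..3: 5A 0F FB 91.
Big-endian: lowest address holds the most-significant byte.
The bytes are already most-significant first: 0x5A0FFB91.
0x5A0FFB91 = 1510996881.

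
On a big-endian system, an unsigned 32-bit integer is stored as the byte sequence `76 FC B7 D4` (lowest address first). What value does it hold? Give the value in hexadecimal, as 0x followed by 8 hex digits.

0x76FCB7D4

In big-endian order the high byte comes first in memory.
The bytes are already most-significant first: 0x76FCB7D4.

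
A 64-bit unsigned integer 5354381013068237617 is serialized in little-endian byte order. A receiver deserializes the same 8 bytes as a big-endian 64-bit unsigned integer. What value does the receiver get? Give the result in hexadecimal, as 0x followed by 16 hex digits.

0x314B07A429954E4A

5354381013068237617 in 64-bit hexadecimal is 0x4A4E9529A4074B31.
Stored little-endian, the bytes at ascending addresses are 31 4B 07 A4 29 95 4E 4A.
Read back as big-endian, the last byte is least significant, giving 0x314B07A429954E4A.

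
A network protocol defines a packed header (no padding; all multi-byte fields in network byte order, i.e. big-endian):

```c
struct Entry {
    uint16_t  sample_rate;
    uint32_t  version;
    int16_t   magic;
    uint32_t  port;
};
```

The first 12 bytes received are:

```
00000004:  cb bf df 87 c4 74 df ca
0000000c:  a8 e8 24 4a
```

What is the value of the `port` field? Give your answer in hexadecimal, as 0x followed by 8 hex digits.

0xA8E8244A

`port` follows `sample_rate` (2 B), `version` (4 B), `magic` (2 B), so it starts at offset 2 + 4 + 2 = 8 and occupies 4 bytes.
Bytes at offsets 8..11: A8 E8 24 4A.
Big-endian: lowest address holds the most-significant byte.
The bytes are already most-significant first: 0xA8E8244A.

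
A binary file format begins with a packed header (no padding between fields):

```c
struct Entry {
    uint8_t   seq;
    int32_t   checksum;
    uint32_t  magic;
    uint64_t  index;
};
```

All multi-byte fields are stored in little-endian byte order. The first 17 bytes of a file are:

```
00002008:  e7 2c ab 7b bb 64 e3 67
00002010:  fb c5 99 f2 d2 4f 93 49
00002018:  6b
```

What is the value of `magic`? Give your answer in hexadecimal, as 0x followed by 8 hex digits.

`magic` follows `seq` (1 B), `checksum` (4 B), so it starts at offset 1 + 4 = 5 and occupies 4 bytes.
Bytes at offsets 5..8: 64 E3 67 FB.
In little-endian order the low byte comes first in memory.
Reassemble most-significant byte first: FB 67 E3 64 → 0xFB67E364.

0xFB67E364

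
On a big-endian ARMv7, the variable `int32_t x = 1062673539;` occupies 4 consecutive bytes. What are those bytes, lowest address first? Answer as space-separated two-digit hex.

1062673539 in hexadecimal, padded to 32 bits, is 0x3F571C83.
Split into bytes (most-significant first): 3F 57 1C 83.
In big-endian order the high byte comes first in memory.
So the memory order matches the most-significant-first order: 3F 57 1C 83.

3F 57 1C 83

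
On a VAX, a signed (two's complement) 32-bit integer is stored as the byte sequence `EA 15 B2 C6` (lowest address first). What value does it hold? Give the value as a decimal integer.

Little-endian: lowest address holds the least-significant byte.
Reassemble most-significant byte first: C6 B2 15 EA → 0xC6B215EA.
Top bit is set, so as a signed 32-bit value this is 0xC6B215EA − 2^32 = -961407510.

-961407510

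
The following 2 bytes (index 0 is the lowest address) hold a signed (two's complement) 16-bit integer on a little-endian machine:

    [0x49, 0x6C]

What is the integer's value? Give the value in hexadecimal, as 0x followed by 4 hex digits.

0x6C49

Little-endian: lowest address holds the least-significant byte.
Reassemble most-significant byte first: 6C 49 → 0x6C49.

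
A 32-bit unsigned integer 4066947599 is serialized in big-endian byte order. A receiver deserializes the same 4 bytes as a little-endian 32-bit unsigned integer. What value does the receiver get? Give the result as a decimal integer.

4066947599 in 32-bit hexadecimal is 0xF268B20F.
Stored big-endian, the bytes at ascending addresses are F2 68 B2 0F.
Read back as little-endian, the first byte is least significant, giving 0x0FB268F2.
0x0FB268F2 = 263350514.

263350514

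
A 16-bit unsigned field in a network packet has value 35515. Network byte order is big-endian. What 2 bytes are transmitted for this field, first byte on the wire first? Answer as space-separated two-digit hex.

35515 in hexadecimal, padded to 16 bits, is 0x8ABB.
Split into bytes (most-significant first): 8A BB.
In big-endian order the high byte comes first in memory.
So the memory order matches the most-significant-first order: 8A BB.

8A BB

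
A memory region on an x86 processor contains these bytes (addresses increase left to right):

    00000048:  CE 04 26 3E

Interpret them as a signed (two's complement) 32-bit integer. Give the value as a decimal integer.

1042678990

In little-endian order the low byte comes first in memory.
Reassemble most-significant byte first: 3E 26 04 CE → 0x3E2604CE.
0x3E2604CE = 1042678990.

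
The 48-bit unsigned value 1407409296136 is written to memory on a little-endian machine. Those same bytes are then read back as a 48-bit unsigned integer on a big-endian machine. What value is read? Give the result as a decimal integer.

1407409296136 in 48-bit hexadecimal is 0x0147B0219308.
Stored little-endian, the bytes at ascending addresses are 08 93 21 B0 47 01.
Read back as big-endian, the last byte is least significant, giving 0x089321B04701.
0x089321B04701 = 9428018415361.

9428018415361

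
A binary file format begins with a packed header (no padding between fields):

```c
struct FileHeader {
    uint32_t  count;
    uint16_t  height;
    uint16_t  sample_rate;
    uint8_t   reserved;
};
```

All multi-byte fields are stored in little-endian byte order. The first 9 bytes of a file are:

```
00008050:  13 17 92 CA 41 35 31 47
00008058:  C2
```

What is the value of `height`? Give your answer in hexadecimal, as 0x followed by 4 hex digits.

`height` follows `count` (4 bytes), so it starts at byte offset 4 and occupies 2 bytes.
Bytes at offsets 4..5: 41 35.
Little-endian stores the least-significant byte at the lowest address.
Reassemble most-significant byte first: 35 41 → 0x3541.

0x3541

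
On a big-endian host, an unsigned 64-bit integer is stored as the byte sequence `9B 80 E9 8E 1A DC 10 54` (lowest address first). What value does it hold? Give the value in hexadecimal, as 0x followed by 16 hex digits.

0x9B80E98E1ADC1054

Big-endian: lowest address holds the most-significant byte.
The bytes are already most-significant first: 0x9B80E98E1ADC1054.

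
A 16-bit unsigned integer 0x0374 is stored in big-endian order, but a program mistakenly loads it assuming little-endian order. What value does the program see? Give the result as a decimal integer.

29699

Stored big-endian, the bytes at ascending addresses are 03 74.
Read back as little-endian, the first byte is least significant, giving 0x7403.
0x7403 = 29699.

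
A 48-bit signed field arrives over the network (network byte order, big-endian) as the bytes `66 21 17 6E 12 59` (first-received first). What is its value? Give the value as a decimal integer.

Big-endian: lowest address holds the most-significant byte.
The bytes are already most-significant first: 0x6621176E1259.
0x6621176E1259 = 112292313043545.

112292313043545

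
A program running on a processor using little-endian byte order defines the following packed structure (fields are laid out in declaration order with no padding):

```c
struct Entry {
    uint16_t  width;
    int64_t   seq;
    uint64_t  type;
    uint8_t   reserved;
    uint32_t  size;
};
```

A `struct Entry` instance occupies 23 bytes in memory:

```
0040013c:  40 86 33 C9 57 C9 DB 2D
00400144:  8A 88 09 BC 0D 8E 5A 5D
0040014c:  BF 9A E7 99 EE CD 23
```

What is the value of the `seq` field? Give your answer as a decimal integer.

`seq` follows `width` (2 bytes), so it starts at byte offset 2 and occupies 8 bytes.
Bytes at offsets 2..9: 33 C9 57 C9 DB 2D 8A 88.
Little-endian stores the least-significant byte at the lowest address.
Reassemble most-significant byte first: 88 8A 2D DB C9 57 C9 33 → 0x888A2DDBC957C933.
Top bit is set, so as a signed 64-bit value this is 0x888A2DDBC957C933 − 2^64 = -8608017315766220493.

-8608017315766220493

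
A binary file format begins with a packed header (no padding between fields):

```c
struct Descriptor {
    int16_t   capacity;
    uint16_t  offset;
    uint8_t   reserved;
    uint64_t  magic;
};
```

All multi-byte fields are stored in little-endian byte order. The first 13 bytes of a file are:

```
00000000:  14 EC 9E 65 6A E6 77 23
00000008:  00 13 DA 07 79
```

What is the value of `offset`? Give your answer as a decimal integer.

`offset` follows `capacity` (2 bytes), so it starts at byte offset 2 and occupies 2 bytes.
Bytes at offsets 2..3: 9E 65.
Little-endian: lowest address holds the least-significant byte.
Reassemble most-significant byte first: 65 9E → 0x659E.
0x659E = 26014.

26014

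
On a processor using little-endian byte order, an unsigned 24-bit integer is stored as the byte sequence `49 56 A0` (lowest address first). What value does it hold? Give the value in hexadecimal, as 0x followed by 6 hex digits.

0xA05649

Little-endian stores the least-significant byte at the lowest address.
Reassemble most-significant byte first: A0 56 49 → 0xA05649.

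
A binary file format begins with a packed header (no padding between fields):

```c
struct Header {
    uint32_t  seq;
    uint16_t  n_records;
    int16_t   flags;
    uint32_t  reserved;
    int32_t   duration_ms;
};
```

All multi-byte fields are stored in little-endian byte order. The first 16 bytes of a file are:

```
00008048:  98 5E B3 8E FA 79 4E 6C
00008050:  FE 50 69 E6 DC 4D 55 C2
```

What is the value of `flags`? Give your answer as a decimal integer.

27726

`flags` follows `seq` (4 B), `n_records` (2 B), so it starts at offset 4 + 2 = 6 and occupies 2 bytes.
Bytes at offsets 6..7: 4E 6C.
Little-endian stores the least-significant byte at the lowest address.
Reassemble most-significant byte first: 6C 4E → 0x6C4E.
0x6C4E = 27726.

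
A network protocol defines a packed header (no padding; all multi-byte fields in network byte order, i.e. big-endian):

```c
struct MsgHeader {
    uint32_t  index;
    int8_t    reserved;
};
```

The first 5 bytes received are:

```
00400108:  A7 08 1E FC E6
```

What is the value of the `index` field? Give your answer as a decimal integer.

`index` is the first field, at byte offset 0, occupying 4 bytes.
Bytes at offsets 0..3: A7 08 1E FC.
Big-endian: lowest address holds the most-significant byte.
The bytes are already most-significant first: 0xA7081EFC.
0xA7081EFC = 2802327292.

2802327292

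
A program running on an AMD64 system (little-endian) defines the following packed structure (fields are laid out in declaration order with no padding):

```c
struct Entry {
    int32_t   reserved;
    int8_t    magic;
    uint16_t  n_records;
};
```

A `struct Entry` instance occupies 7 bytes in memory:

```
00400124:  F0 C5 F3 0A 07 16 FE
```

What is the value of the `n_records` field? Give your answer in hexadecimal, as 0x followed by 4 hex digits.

0xFE16

`n_records` follows `reserved` (4 B), `magic` (1 B), so it starts at offset 4 + 1 = 5 and occupies 2 bytes.
Bytes at offsets 5..6: 16 FE.
In little-endian order the low byte comes first in memory.
Reassemble most-significant byte first: FE 16 → 0xFE16.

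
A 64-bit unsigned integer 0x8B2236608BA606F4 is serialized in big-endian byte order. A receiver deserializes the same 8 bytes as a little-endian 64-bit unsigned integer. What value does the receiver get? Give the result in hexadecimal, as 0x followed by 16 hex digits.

Stored big-endian, the bytes at ascending addresses are 8B 22 36 60 8B A6 06 F4.
Read back as little-endian, the first byte is least significant, giving 0xF406A68B6036228B.

0xF406A68B6036228B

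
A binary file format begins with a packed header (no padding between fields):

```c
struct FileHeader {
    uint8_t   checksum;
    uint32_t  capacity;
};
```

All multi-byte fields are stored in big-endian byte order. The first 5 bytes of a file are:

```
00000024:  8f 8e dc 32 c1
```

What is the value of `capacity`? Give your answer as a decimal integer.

`capacity` follows `checksum` (1 byte), so it starts at byte offset 1 and occupies 4 bytes.
Bytes at offsets 1..4: 8E DC 32 C1.
Big-endian stores the most-significant byte at the lowest address.
The bytes are already most-significant first: 0x8EDC32C1.
0x8EDC32C1 = 2396795585.

2396795585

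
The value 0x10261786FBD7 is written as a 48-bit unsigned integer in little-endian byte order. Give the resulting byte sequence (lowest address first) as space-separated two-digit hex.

Split into bytes (most-significant first): 10 26 17 86 FB D7.
Little-endian stores the least-significant byte at the lowest address.
So at ascending addresses the bytes are D7 FB 86 17 26 10.

D7 FB 86 17 26 10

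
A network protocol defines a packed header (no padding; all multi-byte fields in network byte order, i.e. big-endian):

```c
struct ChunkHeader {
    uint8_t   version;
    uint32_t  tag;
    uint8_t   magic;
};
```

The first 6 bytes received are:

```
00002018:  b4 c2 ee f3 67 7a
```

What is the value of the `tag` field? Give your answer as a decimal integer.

3270439783

`tag` follows `version` (1 byte), so it starts at byte offset 1 and occupies 4 bytes.
Bytes at offsets 1..4: C2 EE F3 67.
Big-endian stores the most-significant byte at the lowest address.
The bytes are already most-significant first: 0xC2EEF367.
0xC2EEF367 = 3270439783.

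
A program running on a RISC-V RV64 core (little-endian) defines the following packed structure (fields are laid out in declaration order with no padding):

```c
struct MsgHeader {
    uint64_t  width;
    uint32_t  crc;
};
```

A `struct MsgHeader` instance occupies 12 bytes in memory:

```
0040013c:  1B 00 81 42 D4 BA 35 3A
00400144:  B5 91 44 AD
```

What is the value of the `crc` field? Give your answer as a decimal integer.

2906952117

`crc` follows `width` (8 bytes), so it starts at byte offset 8 and occupies 4 bytes.
Bytes at offsets 8..11: B5 91 44 AD.
Little-endian stores the least-significant byte at the lowest address.
Reassemble most-significant byte first: AD 44 91 B5 → 0xAD4491B5.
0xAD4491B5 = 2906952117.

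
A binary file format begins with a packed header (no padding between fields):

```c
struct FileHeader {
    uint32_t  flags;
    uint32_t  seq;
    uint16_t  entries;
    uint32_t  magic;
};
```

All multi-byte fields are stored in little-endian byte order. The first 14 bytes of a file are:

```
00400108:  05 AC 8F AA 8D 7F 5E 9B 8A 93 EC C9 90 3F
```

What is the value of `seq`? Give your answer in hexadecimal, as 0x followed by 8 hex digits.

0x9B5E7F8D

`seq` follows `flags` (4 bytes), so it starts at byte offset 4 and occupies 4 bytes.
Bytes at offsets 4..7: 8D 7F 5E 9B.
Little-endian stores the least-significant byte at the lowest address.
Reassemble most-significant byte first: 9B 5E 7F 8D → 0x9B5E7F8D.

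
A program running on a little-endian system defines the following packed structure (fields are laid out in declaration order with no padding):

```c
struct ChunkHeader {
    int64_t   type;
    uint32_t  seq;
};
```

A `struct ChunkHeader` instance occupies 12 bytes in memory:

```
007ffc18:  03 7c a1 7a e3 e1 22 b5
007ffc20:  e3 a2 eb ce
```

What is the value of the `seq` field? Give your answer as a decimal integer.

3471549155

`seq` follows `type` (8 bytes), so it starts at byte offset 8 and occupies 4 bytes.
Bytes at offsets 8..11: E3 A2 EB CE.
Little-endian: lowest address holds the least-significant byte.
Reassemble most-significant byte first: CE EB A2 E3 → 0xCEEBA2E3.
0xCEEBA2E3 = 3471549155.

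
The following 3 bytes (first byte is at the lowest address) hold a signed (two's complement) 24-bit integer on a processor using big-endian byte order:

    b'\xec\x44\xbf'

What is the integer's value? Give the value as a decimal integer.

Big-endian stores the most-significant byte at the lowest address.
The bytes are already most-significant first: 0xEC44BF.
Top bit is set, so as a signed 24-bit value this is 0xEC44BF − 2^24 = -1293121.

-1293121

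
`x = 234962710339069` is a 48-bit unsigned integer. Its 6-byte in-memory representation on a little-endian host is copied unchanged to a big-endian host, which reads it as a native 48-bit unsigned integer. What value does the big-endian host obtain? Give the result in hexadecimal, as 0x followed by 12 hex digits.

234962710339069 in 48-bit hexadecimal is 0xD5B284E29DFD.
Stored little-endian, the bytes at ascending addresses are FD 9D E2 84 B2 D5.
Read back as big-endian, the last byte is least significant, giving 0xFD9DE284B2D5.

0xFD9DE284B2D5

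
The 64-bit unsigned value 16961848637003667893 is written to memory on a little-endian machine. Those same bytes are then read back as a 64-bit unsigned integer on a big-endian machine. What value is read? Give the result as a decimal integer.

16961848637003667893 in 64-bit hexadecimal is 0xEB649777B68C19B5.
Stored little-endian, the bytes at ascending addresses are B5 19 8C B6 77 97 64 EB.
Read back as big-endian, the last byte is least significant, giving 0xB5198CB6779764EB.
0xB5198CB6779764EB = 13049616110601069803.

13049616110601069803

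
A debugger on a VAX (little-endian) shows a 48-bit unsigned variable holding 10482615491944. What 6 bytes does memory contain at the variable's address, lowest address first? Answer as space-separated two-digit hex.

10482615491944 in hexadecimal, padded to 48 bits, is 0x0988AC929D68.
Split into bytes (most-significant first): 09 88 AC 92 9D 68.
Little-endian: lowest address holds the least-significant byte.
So at ascending addresses the bytes are 68 9D 92 AC 88 09.

68 9D 92 AC 88 09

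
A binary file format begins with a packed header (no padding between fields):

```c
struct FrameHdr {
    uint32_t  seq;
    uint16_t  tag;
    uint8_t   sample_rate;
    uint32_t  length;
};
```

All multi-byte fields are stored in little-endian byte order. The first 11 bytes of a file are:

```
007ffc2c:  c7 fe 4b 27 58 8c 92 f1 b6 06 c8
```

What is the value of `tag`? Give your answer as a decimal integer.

35928

`tag` follows `seq` (4 bytes), so it starts at byte offset 4 and occupies 2 bytes.
Bytes at offsets 4..5: 58 8C.
Little-endian stores the least-significant byte at the lowest address.
Reassemble most-significant byte first: 8C 58 → 0x8C58.
0x8C58 = 35928.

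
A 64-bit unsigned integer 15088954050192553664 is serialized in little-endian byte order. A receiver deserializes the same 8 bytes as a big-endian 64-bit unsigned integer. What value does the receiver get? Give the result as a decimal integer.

15088954050192553664 in 64-bit hexadecimal is 0xD166BBC391EB36C0.
Stored little-endian, the bytes at ascending addresses are C0 36 EB 91 C3 BB 66 D1.
Read back as big-endian, the last byte is least significant, giving 0xC036EB91C3BB66D1.
0xC036EB91C3BB66D1 = 13850516715311163089.

13850516715311163089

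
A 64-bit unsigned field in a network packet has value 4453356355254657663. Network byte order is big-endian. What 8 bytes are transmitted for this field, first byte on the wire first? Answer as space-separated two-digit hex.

3D CD 80 02 9D 2E A2 7F

4453356355254657663 in hexadecimal, padded to 64 bits, is 0x3DCD80029D2EA27F.
Split into bytes (most-significant first): 3D CD 80 02 9D 2E A2 7F.
Big-endian stores the most-significant byte at the lowest address.
So the memory order matches the most-significant-first order: 3D CD 80 02 9D 2E A2 7F.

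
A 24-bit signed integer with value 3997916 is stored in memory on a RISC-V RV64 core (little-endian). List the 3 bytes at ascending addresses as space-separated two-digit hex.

3997916 in hexadecimal, padded to 24 bits, is 0x3D00DC.
Split into bytes (most-significant first): 3D 00 DC.
Little-endian: lowest address holds the least-significant byte.
So at ascending addresses the bytes are DC 00 3D.

DC 00 3D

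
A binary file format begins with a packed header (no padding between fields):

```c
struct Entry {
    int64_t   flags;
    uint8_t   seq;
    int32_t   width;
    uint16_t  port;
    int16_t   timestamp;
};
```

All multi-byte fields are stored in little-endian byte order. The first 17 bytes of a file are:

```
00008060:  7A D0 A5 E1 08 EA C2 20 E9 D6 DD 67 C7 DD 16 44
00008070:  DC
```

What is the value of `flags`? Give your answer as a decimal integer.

2360706478561939578

`flags` is the first field, at byte offset 0, occupying 8 bytes.
Bytes at offsets 0..7: 7A D0 A5 E1 08 EA C2 20.
In little-endian order the low byte comes first in memory.
Reassemble most-significant byte first: 20 C2 EA 08 E1 A5 D0 7A → 0x20C2EA08E1A5D07A.
0x20C2EA08E1A5D07A = 2360706478561939578.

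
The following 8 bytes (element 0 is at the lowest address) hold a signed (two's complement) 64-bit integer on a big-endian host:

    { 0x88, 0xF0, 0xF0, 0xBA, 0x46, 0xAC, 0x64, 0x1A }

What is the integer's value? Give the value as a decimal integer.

-8579092607300508646

Big-endian: lowest address holds the most-significant byte.
The bytes are already most-significant first: 0x88F0F0BA46AC641A.
Top bit is set, so as a signed 64-bit value this is 0x88F0F0BA46AC641A − 2^64 = -8579092607300508646.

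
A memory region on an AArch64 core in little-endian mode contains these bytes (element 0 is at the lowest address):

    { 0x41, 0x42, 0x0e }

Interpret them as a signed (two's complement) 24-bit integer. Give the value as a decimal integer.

934465

In little-endian order the low byte comes first in memory.
Reassemble most-significant byte first: 0E 42 41 → 0x0E4241.
0x0E4241 = 934465.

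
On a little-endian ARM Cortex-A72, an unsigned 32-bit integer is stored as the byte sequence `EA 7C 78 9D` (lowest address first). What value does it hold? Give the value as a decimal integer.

Little-endian stores the least-significant byte at the lowest address.
Reassemble most-significant byte first: 9D 78 7C EA → 0x9D787CEA.
0x9D787CEA = 2641919210.

2641919210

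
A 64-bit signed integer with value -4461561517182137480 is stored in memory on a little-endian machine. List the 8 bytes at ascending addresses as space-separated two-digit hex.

78 4B CE 40 70 59 15 C2

Two's complement of -4461561517182137480 in 64 bits: 4461561517182137480 = 0x3DEAA68FBF31B488; invert → 0xC215597040CE4B77; add 1 → 0xC215597040CE4B78.
Split into bytes (most-significant first): C2 15 59 70 40 CE 4B 78.
Little-endian stores the least-significant byte at the lowest address.
So at ascending addresses the bytes are 78 4B CE 40 70 59 15 C2.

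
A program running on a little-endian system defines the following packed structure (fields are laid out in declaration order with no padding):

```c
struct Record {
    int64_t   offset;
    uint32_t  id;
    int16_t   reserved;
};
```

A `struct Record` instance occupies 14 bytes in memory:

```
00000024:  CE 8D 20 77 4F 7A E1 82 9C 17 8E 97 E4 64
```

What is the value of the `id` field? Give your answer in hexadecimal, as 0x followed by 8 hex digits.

`id` follows `offset` (8 bytes), so it starts at byte offset 8 and occupies 4 bytes.
Bytes at offsets 8..11: 9C 17 8E 97.
Little-endian: lowest address holds the least-significant byte.
Reassemble most-significant byte first: 97 8E 17 9C → 0x978E179C.

0x978E179C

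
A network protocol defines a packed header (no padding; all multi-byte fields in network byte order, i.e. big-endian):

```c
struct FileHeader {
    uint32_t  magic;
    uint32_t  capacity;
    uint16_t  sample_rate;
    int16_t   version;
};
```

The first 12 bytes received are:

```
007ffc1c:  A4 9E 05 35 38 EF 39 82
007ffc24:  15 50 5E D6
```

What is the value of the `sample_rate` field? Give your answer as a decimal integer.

5456

`sample_rate` follows `magic` (4 B), `capacity` (4 B), so it starts at offset 4 + 4 = 8 and occupies 2 bytes.
Bytes at offsets 8..9: 15 50.
Big-endian: lowest address holds the most-significant byte.
The bytes are already most-significant first: 0x1550.
0x1550 = 5456.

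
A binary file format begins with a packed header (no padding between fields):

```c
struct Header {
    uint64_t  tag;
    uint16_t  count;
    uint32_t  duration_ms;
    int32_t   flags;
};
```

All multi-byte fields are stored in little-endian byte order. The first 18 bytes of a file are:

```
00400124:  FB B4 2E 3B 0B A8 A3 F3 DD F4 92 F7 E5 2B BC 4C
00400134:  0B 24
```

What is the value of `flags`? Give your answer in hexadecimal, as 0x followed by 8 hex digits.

0x240B4CBC

`flags` follows `tag` (8 B), `count` (2 B), `duration_ms` (4 B), so it starts at offset 8 + 2 + 4 = 14 and occupies 4 bytes.
Bytes at offsets 14..17: BC 4C 0B 24.
Little-endian stores the least-significant byte at the lowest address.
Reassemble most-significant byte first: 24 0B 4C BC → 0x240B4CBC.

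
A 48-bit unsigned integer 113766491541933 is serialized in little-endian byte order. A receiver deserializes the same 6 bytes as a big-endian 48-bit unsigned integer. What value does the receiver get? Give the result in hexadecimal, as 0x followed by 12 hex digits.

113766491541933 in 48-bit hexadecimal is 0x67785350D1AD.
Stored little-endian, the bytes at ascending addresses are AD D1 50 53 78 67.
Read back as big-endian, the last byte is least significant, giving 0xADD150537867.

0xADD150537867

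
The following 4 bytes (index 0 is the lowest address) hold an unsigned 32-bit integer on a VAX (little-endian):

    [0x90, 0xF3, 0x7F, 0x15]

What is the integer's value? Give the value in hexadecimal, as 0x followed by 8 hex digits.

0x157FF390

Little-endian: lowest address holds the least-significant byte.
Reassemble most-significant byte first: 15 7F F3 90 → 0x157FF390.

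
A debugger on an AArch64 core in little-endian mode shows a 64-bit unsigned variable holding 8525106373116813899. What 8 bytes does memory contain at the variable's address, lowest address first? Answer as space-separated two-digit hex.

8525106373116813899 in hexadecimal, padded to 64 bits, is 0x764F4314120BE24B.
Split into bytes (most-significant first): 76 4F 43 14 12 0B E2 4B.
Little-endian stores the least-significant byte at the lowest address.
So at ascending addresses the bytes are 4B E2 0B 12 14 43 4F 76.

4B E2 0B 12 14 43 4F 76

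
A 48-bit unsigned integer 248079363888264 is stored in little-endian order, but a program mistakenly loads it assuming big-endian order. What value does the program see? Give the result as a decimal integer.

248079363888264 in 48-bit hexadecimal is 0xE1A07A5C5488.
Stored little-endian, the bytes at ascending addresses are 88 54 5C 7A A0 E1.
Read back as big-endian, the last byte is least significant, giving 0x88545C7AA0E1.
0x88545C7AA0E1 = 149895910170849.

149895910170849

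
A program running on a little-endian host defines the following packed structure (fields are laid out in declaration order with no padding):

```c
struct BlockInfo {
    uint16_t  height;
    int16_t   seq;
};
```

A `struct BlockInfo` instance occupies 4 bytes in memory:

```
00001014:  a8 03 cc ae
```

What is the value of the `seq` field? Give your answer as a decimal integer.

`seq` follows `height` (2 bytes), so it starts at byte offset 2 and occupies 2 bytes.
Bytes at offsets 2..3: CC AE.
Little-endian stores the least-significant byte at the lowest address.
Reassemble most-significant byte first: AE CC → 0xAECC.
Top bit is set, so as a signed 16-bit value this is 0xAECC − 2^16 = -20788.

-20788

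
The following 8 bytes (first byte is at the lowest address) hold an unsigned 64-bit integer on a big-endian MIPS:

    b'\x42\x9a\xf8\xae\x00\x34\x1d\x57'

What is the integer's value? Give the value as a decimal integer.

In big-endian order the high byte comes first in memory.
The bytes are already most-significant first: 0x429AF8AE00341D57.
0x429AF8AE00341D57 = 4799421779128098135.

4799421779128098135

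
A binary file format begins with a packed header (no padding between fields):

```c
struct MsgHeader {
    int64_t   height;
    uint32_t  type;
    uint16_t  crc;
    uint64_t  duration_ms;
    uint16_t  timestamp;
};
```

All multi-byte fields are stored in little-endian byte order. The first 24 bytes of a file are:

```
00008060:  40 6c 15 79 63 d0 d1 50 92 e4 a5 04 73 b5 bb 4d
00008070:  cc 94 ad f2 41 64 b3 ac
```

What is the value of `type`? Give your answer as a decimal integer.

77980818

`type` follows `height` (8 bytes), so it starts at byte offset 8 and occupies 4 bytes.
Bytes at offsets 8..11: 92 E4 A5 04.
Little-endian stores the least-significant byte at the lowest address.
Reassemble most-significant byte first: 04 A5 E4 92 → 0x04A5E492.
0x04A5E492 = 77980818.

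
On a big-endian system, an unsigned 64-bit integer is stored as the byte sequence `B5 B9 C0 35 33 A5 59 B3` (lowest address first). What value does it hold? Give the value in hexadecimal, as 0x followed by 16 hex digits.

0xB5B9C03533A559B3

Big-endian: lowest address holds the most-significant byte.
The bytes are already most-significant first: 0xB5B9C03533A559B3.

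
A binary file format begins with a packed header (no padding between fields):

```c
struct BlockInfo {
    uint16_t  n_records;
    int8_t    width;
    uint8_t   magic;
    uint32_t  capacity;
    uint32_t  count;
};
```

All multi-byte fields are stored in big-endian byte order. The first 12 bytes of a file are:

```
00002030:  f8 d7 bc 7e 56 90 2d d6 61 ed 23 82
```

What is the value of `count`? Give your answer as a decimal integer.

1642931074

`count` follows `n_records` (2 B), `width` (1 B), `magic` (1 B), `capacity` (4 B), so it starts at offset 2 + 1 + 1 + 4 = 8 and occupies 4 bytes.
Bytes at offsets 8..11: 61 ED 23 82.
In big-endian order the high byte comes first in memory.
The bytes are already most-significant first: 0x61ED2382.
0x61ED2382 = 1642931074.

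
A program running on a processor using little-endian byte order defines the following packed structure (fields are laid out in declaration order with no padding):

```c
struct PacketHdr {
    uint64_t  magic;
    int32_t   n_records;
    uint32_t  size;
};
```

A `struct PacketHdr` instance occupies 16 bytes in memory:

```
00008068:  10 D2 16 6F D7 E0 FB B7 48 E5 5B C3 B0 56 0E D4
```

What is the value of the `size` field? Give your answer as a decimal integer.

`size` follows `magic` (8 B), `n_records` (4 B), so it starts at offset 8 + 4 = 12 and occupies 4 bytes.
Bytes at offsets 12..15: B0 56 0E D4.
Little-endian stores the least-significant byte at the lowest address.
Reassemble most-significant byte first: D4 0E 56 B0 → 0xD40E56B0.
0xD40E56B0 = 3557709488.

3557709488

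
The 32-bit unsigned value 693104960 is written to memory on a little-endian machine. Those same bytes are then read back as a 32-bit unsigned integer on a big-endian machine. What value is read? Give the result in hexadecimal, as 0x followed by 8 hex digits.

693104960 in 32-bit hexadecimal is 0x294FF140.
Stored little-endian, the bytes at ascending addresses are 40 F1 4F 29.
Read back as big-endian, the last byte is least significant, giving 0x40F14F29.

0x40F14F29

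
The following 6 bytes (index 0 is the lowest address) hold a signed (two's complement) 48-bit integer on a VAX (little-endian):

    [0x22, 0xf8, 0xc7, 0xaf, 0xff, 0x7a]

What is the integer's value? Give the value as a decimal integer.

In little-endian order the low byte comes first in memory.
Reassemble most-significant byte first: 7A FF AF C7 F8 22 → 0x7AFFAFC7F822.
0x7AFFAFC7F822 = 135238584367138.

135238584367138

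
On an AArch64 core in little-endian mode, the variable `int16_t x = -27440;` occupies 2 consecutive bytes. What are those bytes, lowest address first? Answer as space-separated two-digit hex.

D0 94

Two's complement of -27440 in 16 bits: 27440 = 0x6B30; invert → 0x94CF; add 1 → 0x94D0.
Split into bytes (most-significant first): 94 D0.
Little-endian stores the least-significant byte at the lowest address.
So at ascending addresses the bytes are D0 94.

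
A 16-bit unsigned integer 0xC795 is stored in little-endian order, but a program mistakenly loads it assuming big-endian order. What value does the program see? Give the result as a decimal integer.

Stored little-endian, the bytes at ascending addresses are 95 C7.
Read back as big-endian, the last byte is least significant, giving 0x95C7.
0x95C7 = 38343.

38343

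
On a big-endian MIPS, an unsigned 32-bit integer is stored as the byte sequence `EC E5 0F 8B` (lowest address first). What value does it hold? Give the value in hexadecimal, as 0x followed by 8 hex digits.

0xECE50F8B

Big-endian stores the most-significant byte at the lowest address.
The bytes are already most-significant first: 0xECE50F8B.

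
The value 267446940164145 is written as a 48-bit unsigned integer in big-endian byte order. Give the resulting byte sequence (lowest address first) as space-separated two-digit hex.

F3 3D D7 DD 60 31

267446940164145 in hexadecimal, padded to 48 bits, is 0xF33DD7DD6031.
Split into bytes (most-significant first): F3 3D D7 DD 60 31.
Big-endian: lowest address holds the most-significant byte.
So the memory order matches the most-significant-first order: F3 3D D7 DD 60 31.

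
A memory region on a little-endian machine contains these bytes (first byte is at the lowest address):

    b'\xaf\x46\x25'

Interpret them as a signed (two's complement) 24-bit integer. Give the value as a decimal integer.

2442927

Little-endian stores the least-significant byte at the lowest address.
Reassemble most-significant byte first: 25 46 AF → 0x2546AF.
0x2546AF = 2442927.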